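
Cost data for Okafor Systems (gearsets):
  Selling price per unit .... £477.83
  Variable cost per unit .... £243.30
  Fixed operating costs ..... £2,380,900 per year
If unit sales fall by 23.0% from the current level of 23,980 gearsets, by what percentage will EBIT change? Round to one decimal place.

-39.9%

Total contribution margin = 23,980 × £234.53 = £5,624,029.40.
Operating income = contribution − fixed costs = £5,624,029.40 − £2,380,900 = £3,243,129.40.
So DOL = total CM / EBIT = £5,624,029.40 / £3,243,129.40 = 1.7341.
Operating income changes by 1.7341 × -23.0% = -39.9%.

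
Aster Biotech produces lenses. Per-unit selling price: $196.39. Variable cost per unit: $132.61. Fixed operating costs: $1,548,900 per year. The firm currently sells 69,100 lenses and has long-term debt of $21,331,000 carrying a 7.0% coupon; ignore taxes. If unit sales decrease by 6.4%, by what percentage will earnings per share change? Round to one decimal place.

-20.7%

Contribution at this volume is 69,100 × $63.78 = $4,407,198.00.
Subtracting fixed costs: EBIT = $4,407,198.00 − $1,548,900 = $2,858,298.00.
After interest of $1,493,170.00, pre-tax earnings = $1,365,128.00.
Degree of combined leverage = contribution ÷ (EBIT − I) = $4,407,198.00 ÷ $1,365,128.00 = 3.2284.
EPS therefore changes by 3.2284 × (-6.4%) = -20.7%.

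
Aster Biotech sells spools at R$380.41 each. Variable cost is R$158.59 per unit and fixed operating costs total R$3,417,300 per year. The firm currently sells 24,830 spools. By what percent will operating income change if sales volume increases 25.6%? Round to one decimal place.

Contribution at this volume is 24,830 × R$221.82 = R$5,507,790.60.
EBIT = R$5,507,790.60 − R$3,417,300 = R$2,090,490.60.
DOL = contribution ÷ EBIT = R$5,507,790.60 ÷ R$2,090,490.60 = 2.6347.
%ΔEBIT = DOL × %ΔSales = 2.6347 × +25.6% = +67.4%.

+67.4%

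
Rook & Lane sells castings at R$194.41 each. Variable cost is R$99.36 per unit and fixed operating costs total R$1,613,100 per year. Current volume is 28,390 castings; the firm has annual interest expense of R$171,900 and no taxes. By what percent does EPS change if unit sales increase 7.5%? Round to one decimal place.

Total contribution margin = 28,390 × R$95.05 = R$2,698,469.50.
Operating income = contribution − fixed costs = R$2,698,469.50 − R$1,613,100 = R$1,085,369.50.
Interest = R$171,900.00, so EBIT − I = R$913,469.50.
Degree of combined leverage = contribution ÷ (EBIT − I) = R$2,698,469.50 ÷ R$913,469.50 = 2.9541.
%ΔEPS = DCL × %ΔSales = 2.9541 × +7.5% = +22.2%.

+22.2%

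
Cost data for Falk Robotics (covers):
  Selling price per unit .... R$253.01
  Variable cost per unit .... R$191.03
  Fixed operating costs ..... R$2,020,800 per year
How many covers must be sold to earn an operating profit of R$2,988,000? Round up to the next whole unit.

80,814 covers

Contribution margin per unit = R$253.01 − R$191.03 = R$61.98.
Required volume = (fixed costs + target profit) ÷ CM = (R$2,020,800 + R$2,988,000) ÷ R$61.98 = 80,813.17, so 80,814 covers.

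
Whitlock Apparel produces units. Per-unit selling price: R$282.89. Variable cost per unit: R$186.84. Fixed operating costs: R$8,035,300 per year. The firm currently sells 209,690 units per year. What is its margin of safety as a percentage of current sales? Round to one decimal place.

60.1%

Each unit contributes R$282.89 − R$186.84 = R$96.05. Break-even units = R$8,035,300 ÷ R$96.05 = 83,657.47; break-even revenue = 83,657.47 × R$282.89 = R$23,665,861.71.
Current sales = 209,690 × R$282.89 = R$59,319,204.10.
Margin of safety = (R$59,319,204.10 − R$23,665,861.71) ÷ R$59,319,204.10 = 60.1%.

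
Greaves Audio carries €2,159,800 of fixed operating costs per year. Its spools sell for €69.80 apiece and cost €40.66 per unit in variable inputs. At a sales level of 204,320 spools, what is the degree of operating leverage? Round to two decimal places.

1.57

Contribution at this volume is 204,320 × €29.14 = €5,953,884.80.
EBIT = €5,953,884.80 − €2,159,800 = €3,794,084.80.
So DOL = total CM / EBIT = €5,953,884.80 / €3,794,084.80 = 1.5693.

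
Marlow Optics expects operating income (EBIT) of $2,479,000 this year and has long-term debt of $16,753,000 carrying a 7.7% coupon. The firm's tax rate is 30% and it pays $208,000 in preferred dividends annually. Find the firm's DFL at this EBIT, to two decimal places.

2.78

Annual interest charges come to $1,289,981.00.
Preferred dividends grossed up pre-tax: $208,000 / (1 − 0.30) = $297,142.86.
DFL = EBIT ÷ [EBIT − I − D_p/(1−t)] = $2,479,000 ÷ [$2,479,000 − $1,289,981.00 − $297,142.86] = $2,479,000 ÷ $891,876.14 = 2.7795.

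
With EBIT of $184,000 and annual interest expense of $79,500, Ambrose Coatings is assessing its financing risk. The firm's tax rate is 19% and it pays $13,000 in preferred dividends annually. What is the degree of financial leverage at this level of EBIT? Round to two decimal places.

Interest = $79,500.00.
Pre-tax preferred-dividend burden = $13,000 ÷ (1 − 0.19) = $16,049.38.
DFL = EBIT ÷ [EBIT − I − D_p/(1−t)] = $184,000 ÷ [$184,000 − $79,500.00 − $16,049.38] = $184,000 ÷ $88,450.62 = 2.0803.

2.08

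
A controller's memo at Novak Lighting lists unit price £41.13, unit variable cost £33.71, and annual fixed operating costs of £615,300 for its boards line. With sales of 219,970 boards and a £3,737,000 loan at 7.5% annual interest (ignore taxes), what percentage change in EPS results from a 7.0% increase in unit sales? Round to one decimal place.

+15.5%

At 219,970 units, contribution = 219,970 × £7.42 = £1,632,177.40.
EBIT = £1,632,177.40 − £615,300 = £1,016,877.40.
Interest = £280,275.00, so EBIT − I = £736,602.40.
Degree of combined leverage = contribution ÷ (EBIT − I) = £1,632,177.40 ÷ £736,602.40 = 2.2158.
%ΔEPS = DCL × %ΔSales = 2.2158 × +7.0% = +15.5%.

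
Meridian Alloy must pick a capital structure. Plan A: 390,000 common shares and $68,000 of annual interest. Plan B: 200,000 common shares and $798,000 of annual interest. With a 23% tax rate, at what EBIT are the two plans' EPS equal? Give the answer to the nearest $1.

$1,566,421

At indifference, (EBIT − 68,000)(1 − t)/390,000 = (EBIT − 798,000)(1 − t)/200,000.
The (1 − t) factor cancels: (EBIT − 68,000) × 200,000 = (EBIT − 798,000) × 390,000.
Solving, EBIT = (798,000·390,000 − 68,000·200,000) / (390,000 − 200,000) = 297,620,000,000 / 190,000 = 1,566,421.05.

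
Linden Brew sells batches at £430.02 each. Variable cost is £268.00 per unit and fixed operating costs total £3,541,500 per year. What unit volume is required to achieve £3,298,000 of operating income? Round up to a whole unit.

Contribution margin per unit = £430.02 − £268.00 = £162.02.
Need Q such that Q × £162.02 − £3,541,500 = £3,298,000, i.e. Q = £6,839,500 / £162.02 = 42,213.92 → 42,214.

42,214 batches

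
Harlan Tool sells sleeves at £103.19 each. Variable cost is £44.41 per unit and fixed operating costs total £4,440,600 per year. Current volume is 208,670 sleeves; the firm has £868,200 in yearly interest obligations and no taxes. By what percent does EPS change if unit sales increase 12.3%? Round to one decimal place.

Total contribution margin = 208,670 × £58.78 = £12,265,622.60.
Operating income = contribution − fixed costs = £12,265,622.60 − £4,440,600 = £7,825,022.60.
Interest = £868,200.00, so EBIT − I = £6,956,822.60.
DCL = total CM / (EBIT − I) = £12,265,622.60 / £6,956,822.60 = 1.7631.
%ΔEPS = DCL × %ΔSales = 1.7631 × +12.3% = +21.7%.

+21.7%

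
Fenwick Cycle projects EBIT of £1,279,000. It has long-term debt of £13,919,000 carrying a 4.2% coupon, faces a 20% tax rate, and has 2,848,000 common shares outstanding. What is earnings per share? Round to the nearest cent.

£0.20

Interest = £584,598.00, so EBT = £1,279,000 − £584,598.00 = £694,402.00.
After tax at 20%: net income = £694,402.00 × 0.80 = £555,521.60.
EPS = £555,521.60 ÷ 2,848,000 = £0.20.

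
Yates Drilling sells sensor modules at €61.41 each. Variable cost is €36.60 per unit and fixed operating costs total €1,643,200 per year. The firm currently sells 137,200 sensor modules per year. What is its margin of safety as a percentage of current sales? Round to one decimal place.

51.7%

Unit CM = price − variable cost = €61.41 − €36.60 = €24.81. Break-even units = €1,643,200 ÷ €24.81 = 66,231.36; break-even revenue = 66,231.36 × €61.41 = €4,067,267.71.
Current sales = 137,200 × €61.41 = €8,425,452.00.
Margin of safety = (€8,425,452.00 − €4,067,267.71) ÷ €8,425,452.00 = 51.7%.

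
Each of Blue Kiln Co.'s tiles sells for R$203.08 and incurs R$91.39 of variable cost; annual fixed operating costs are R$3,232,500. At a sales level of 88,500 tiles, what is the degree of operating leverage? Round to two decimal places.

Contribution at this volume is 88,500 × R$111.69 = R$9,884,565.00.
EBIT = R$9,884,565.00 − R$3,232,500 = R$6,652,065.00.
DOL = contribution ÷ EBIT = R$9,884,565.00 ÷ R$6,652,065.00 = 1.4859.

1.49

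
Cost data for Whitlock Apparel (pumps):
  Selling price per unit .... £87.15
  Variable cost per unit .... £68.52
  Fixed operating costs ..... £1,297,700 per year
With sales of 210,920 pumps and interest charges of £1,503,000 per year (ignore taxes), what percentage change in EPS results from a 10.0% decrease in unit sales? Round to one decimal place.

At 210,920 units, contribution = 210,920 × £18.63 = £3,929,439.60.
Operating income = contribution − fixed costs = £3,929,439.60 − £1,297,700 = £2,631,739.60.
Interest = £1,503,000.00, so EBIT − I = £1,128,739.60.
Degree of combined leverage = contribution ÷ (EBIT − I) = £3,929,439.60 ÷ £1,128,739.60 = 3.4813.
%ΔEPS = DCL × %ΔSales = 3.4813 × -10.0% = -34.8%.

-34.8%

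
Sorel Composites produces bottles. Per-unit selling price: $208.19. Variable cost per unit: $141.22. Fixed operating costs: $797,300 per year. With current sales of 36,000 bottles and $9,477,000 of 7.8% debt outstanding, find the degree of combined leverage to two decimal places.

2.76

Total contribution margin = 36,000 × $66.97 = $2,410,920.00.
Operating income = contribution − fixed costs = $2,410,920.00 − $797,300 = $1,613,620.00. Interest = $739,206.00.
DOL = $2,410,920.00 ÷ $1,613,620.00 = 1.4941; DFL = $1,613,620.00 ÷ $874,414.00 = 1.8454.
Combined leverage = 1.4941 × 1.8454 = 2.7572.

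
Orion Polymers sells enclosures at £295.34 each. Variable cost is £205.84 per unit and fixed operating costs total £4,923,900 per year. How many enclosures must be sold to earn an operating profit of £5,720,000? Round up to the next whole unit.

Each unit contributes £295.34 − £205.84 = £89.50.
Required volume = (fixed costs + target profit) ÷ CM = (£4,923,900 + £5,720,000) ÷ £89.50 = 118,926.26, so 118,927 enclosures.

118,927 enclosures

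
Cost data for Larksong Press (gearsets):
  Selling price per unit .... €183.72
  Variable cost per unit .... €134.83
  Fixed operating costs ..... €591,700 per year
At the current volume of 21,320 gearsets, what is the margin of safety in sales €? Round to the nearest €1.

€1,693,406

Contribution margin per unit = €183.72 − €134.83 = €48.89. Break-even units = €591,700 ÷ €48.89 = 12,102.68; break-even revenue = 12,102.68 × €183.72 = €2,223,504.27.
Actual sales revenue = 21,320 × €183.72 = €3,916,910.40.
Margin of safety = €3,916,910.40 − €2,223,504.27 = €1,693,406.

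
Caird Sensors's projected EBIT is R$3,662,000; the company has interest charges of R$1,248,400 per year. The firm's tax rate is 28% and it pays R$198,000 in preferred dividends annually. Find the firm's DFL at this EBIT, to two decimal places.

Annual interest charges come to R$1,248,400.00.
Preferred dividends grossed up pre-tax: R$198,000 / (1 − 0.28) = R$275,000.00.
DFL = EBIT ÷ [EBIT − I − D_p/(1−t)] = R$3,662,000 ÷ [R$3,662,000 − R$1,248,400.00 − R$275,000.00] = R$3,662,000 ÷ R$2,138,600.00 = 1.7123.

1.71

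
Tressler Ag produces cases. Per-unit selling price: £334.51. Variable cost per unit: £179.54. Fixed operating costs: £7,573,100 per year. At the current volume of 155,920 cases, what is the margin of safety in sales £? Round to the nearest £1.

£35,809,908

Unit CM = price − variable cost = £334.51 − £179.54 = £154.97. Break-even units = £7,573,100 ÷ £154.97 = 48,868.17; break-even revenue = 48,868.17 × £334.51 = £16,346,890.89.
Actual sales revenue = 155,920 × £334.51 = £52,156,799.20.
Margin of safety = £52,156,799.20 − £16,346,890.89 = £35,809,908.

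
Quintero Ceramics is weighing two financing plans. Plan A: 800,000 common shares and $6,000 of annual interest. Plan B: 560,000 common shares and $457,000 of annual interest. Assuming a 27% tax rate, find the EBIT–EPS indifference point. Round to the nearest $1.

Set EPS_A = EPS_B: (EBIT − $6,000)(1 − 0.27) ÷ 800,000 = (EBIT − $457,000)(1 − 0.27) ÷ 560,000.
The (1 − t) factor cancels: (EBIT − 6,000) × 560,000 = (EBIT − 457,000) × 800,000.
EBIT × (800,000 − 560,000) = 457,000 × 800,000 − 6,000 × 560,000 = 362,240,000,000, so EBIT = 362,240,000,000 ÷ 240,000 = 1,509,333.33.

$1,509,333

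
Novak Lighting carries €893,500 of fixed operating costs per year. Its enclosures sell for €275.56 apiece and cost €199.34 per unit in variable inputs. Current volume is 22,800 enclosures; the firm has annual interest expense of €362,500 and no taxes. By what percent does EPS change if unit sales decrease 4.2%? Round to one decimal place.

-15.1%

At 22,800 units, contribution = 22,800 × €76.22 = €1,737,816.00.
Operating income = contribution − fixed costs = €1,737,816.00 − €893,500 = €844,316.00.
Interest = €362,500.00, so EBIT − I = €481,816.00.
DCL = total CM / (EBIT − I) = €1,737,816.00 / €481,816.00 = 3.6068.
EPS therefore changes by 3.6068 × (-4.2%) = -15.1%.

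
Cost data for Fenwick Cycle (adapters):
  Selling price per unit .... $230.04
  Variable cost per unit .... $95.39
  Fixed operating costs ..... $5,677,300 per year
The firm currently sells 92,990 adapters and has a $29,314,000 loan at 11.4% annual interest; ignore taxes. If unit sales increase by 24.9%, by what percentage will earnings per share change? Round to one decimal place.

Contribution at this volume is 92,990 × $134.65 = $12,521,103.50.
EBIT = $12,521,103.50 − $5,677,300 = $6,843,803.50.
After interest of $3,341,796.00, pre-tax earnings = $3,502,007.50.
DCL = total CM / (EBIT − I) = $12,521,103.50 / $3,502,007.50 = 3.5754.
EPS therefore changes by 3.5754 × (+24.9%) = +89.0%.

+89.0%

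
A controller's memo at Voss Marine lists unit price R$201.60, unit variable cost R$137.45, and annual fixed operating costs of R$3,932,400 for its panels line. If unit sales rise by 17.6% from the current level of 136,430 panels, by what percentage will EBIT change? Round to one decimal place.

+32.0%

Total contribution margin = 136,430 × R$64.15 = R$8,751,984.50.
Subtracting fixed costs: EBIT = R$8,751,984.50 − R$3,932,400 = R$4,819,584.50.
So DOL = total CM / EBIT = R$8,751,984.50 / R$4,819,584.50 = 1.8159.
%ΔEBIT = DOL × %ΔSales = 1.8159 × +17.6% = +32.0%.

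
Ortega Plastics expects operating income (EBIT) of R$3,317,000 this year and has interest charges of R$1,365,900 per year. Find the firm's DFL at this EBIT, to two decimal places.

Interest = R$1,365,900.00.
Degree of financial leverage = EBIT / (EBIT − interest) = R$3,317,000 / R$1,951,100.00 = 1.7001.

1.70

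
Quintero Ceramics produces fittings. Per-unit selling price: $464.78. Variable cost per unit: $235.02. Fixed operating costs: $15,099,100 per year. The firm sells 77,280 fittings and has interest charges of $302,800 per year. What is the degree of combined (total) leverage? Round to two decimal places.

Contribution at this volume is 77,280 × $229.76 = $17,755,852.80.
Subtracting fixed costs: EBIT = $17,755,852.80 − $15,099,100 = $2,656,752.80. Interest = $302,800.00.
DOL = $17,755,852.80 ÷ $2,656,752.80 = 6.6833; DFL = $2,656,752.80 ÷ $2,353,952.80 = 1.1286.
Combined leverage = 6.6833 × 1.1286 = 7.5428.

7.54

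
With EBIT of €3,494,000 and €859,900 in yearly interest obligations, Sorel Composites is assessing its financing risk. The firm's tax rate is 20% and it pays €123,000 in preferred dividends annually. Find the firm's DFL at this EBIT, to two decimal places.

Interest = €859,900.00.
Pre-tax preferred-dividend burden = €123,000 ÷ (1 − 0.20) = €153,750.00.
DFL = EBIT ÷ [EBIT − I − D_p/(1−t)] = €3,494,000 ÷ [€3,494,000 − €859,900.00 − €153,750.00] = €3,494,000 ÷ €2,480,350.00 = 1.4087.

1.41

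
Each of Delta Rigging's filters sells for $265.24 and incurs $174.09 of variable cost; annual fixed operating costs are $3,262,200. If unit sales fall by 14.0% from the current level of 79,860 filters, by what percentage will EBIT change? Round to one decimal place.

-25.4%

At 79,860 units, contribution = 79,860 × $91.15 = $7,279,239.00.
EBIT = $7,279,239.00 − $3,262,200 = $4,017,039.00.
So DOL = total CM / EBIT = $7,279,239.00 / $4,017,039.00 = 1.8121.
So EBIT moves 1.8121 × (-14.0%) = -25.4%.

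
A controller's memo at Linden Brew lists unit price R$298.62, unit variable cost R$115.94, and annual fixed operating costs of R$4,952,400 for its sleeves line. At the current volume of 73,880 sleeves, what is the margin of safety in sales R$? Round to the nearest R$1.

R$13,966,547

Unit CM = price − variable cost = R$298.62 − R$115.94 = R$182.68. Break-even units = R$4,952,400 ÷ R$182.68 = 27,109.70; break-even revenue = 27,109.70 × R$298.62 = R$8,095,498.62.
Actual sales revenue = 73,880 × R$298.62 = R$22,062,045.60.
Margin of safety = R$22,062,045.60 − R$8,095,498.62 = R$13,966,547.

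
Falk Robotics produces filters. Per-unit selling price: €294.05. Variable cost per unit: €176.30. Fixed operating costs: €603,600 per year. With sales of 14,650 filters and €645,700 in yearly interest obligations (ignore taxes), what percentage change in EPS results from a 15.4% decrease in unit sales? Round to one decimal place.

-55.8%

Total contribution margin = 14,650 × €117.75 = €1,725,037.50.
EBIT = €1,725,037.50 − €603,600 = €1,121,437.50.
Interest = €645,700.00, so EBIT − I = €475,737.50.
DCL = total CM / (EBIT − I) = €1,725,037.50 / €475,737.50 = 3.6260.
EPS therefore changes by 3.6260 × (-15.4%) = -55.8%.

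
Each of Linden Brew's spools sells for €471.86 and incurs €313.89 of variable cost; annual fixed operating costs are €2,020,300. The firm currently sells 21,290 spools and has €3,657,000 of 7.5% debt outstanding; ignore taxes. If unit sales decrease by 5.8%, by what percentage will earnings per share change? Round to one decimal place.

At 21,290 units, contribution = 21,290 × €157.97 = €3,363,181.30.
EBIT = €3,363,181.30 − €2,020,300 = €1,342,881.30.
After interest of €274,275.00, pre-tax earnings = €1,068,606.30.
Degree of combined leverage = contribution ÷ (EBIT − I) = €3,363,181.30 ÷ €1,068,606.30 = 3.1473.
EPS therefore changes by 3.1473 × (-5.8%) = -18.3%.

-18.3%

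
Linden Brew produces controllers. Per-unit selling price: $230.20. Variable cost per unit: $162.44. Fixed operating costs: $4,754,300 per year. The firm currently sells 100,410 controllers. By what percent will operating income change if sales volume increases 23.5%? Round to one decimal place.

Total contribution margin = 100,410 × $67.76 = $6,803,781.60.
Operating income = contribution − fixed costs = $6,803,781.60 − $4,754,300 = $2,049,481.60.
DOL = contribution ÷ EBIT = $6,803,781.60 ÷ $2,049,481.60 = 3.3198.
%ΔEBIT = DOL × %ΔSales = 3.3198 × +23.5% = +78.0%.

+78.0%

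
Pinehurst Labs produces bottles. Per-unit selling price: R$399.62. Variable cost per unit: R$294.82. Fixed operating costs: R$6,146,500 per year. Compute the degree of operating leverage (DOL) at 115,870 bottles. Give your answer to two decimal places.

2.02

At 115,870 units, contribution = 115,870 × R$104.80 = R$12,143,176.00.
Operating income = contribution − fixed costs = R$12,143,176.00 − R$6,146,500 = R$5,996,676.00.
DOL = contribution ÷ EBIT = R$12,143,176.00 ÷ R$5,996,676.00 = 2.0250.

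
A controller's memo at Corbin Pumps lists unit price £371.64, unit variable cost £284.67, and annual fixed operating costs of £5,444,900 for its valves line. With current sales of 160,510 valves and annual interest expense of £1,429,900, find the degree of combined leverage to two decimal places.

At 160,510 units, contribution = 160,510 × £86.97 = £13,959,554.70.
Subtracting fixed costs: EBIT = £13,959,554.70 − £5,444,900 = £8,514,654.70. Interest = £1,429,900.00, so EBIT − I = £7,084,754.70.
DCL = contribution ÷ (EBIT − I) = £13,959,554.70 ÷ £7,084,754.70 = 1.9704.

1.97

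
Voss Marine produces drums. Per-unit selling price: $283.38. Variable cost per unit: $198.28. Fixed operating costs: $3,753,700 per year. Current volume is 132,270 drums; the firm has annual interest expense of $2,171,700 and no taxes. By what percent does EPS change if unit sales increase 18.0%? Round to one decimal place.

+38.0%

Total contribution margin = 132,270 × $85.10 = $11,256,177.00.
Subtracting fixed costs: EBIT = $11,256,177.00 − $3,753,700 = $7,502,477.00.
After interest of $2,171,700.00, pre-tax earnings = $5,330,777.00.
Degree of combined leverage = contribution ÷ (EBIT − I) = $11,256,177.00 ÷ $5,330,777.00 = 2.1115.
EPS therefore changes by 2.1115 × (+18.0%) = +38.0%.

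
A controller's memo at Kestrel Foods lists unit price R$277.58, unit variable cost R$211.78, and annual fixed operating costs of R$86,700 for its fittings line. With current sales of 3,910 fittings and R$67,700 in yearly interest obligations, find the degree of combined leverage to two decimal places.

2.50

At 3,910 units, contribution = 3,910 × R$65.80 = R$257,278.00.
EBIT = R$257,278.00 − R$86,700 = R$170,578.00. Interest = R$67,700.00, so EBIT − I = R$102,878.00.
DCL = contribution ÷ (EBIT − I) = R$257,278.00 ÷ R$102,878.00 = 2.5008.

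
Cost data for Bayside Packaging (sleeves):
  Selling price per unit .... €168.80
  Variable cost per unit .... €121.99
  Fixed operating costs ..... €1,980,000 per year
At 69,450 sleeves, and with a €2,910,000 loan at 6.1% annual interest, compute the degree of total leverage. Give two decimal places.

2.97

Contribution at this volume is 69,450 × €46.81 = €3,250,954.50.
Subtracting fixed costs: EBIT = €3,250,954.50 − €1,980,000 = €1,270,954.50. Interest = €177,510.00, so EBIT − I = €1,093,444.50.
DCL = contribution ÷ (EBIT − I) = €3,250,954.50 ÷ €1,093,444.50 = 2.9731.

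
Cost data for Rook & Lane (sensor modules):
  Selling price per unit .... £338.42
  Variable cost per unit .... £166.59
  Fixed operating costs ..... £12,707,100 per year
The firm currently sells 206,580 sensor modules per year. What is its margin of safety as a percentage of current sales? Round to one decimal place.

64.2%

Each unit contributes £338.42 − £166.59 = £171.83. Break-even units = £12,707,100 ÷ £171.83 = 73,951.58; break-even revenue = 73,951.58 × £338.42 = £25,026,693.72.
Actual sales revenue = 206,580 × £338.42 = £69,910,803.60.
Margin of safety = (£69,910,803.60 − £25,026,693.72) ÷ £69,910,803.60 = 64.2%.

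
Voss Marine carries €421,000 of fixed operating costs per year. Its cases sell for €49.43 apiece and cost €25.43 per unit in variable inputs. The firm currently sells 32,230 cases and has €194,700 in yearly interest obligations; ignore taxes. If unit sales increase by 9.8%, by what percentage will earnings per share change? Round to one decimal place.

+48.0%

Total contribution margin = 32,230 × €24.00 = €773,520.00.
Subtracting fixed costs: EBIT = €773,520.00 − €421,000 = €352,520.00.
After interest of €194,700.00, pre-tax earnings = €157,820.00.
Degree of combined leverage = contribution ÷ (EBIT − I) = €773,520.00 ÷ €157,820.00 = 4.9013.
%ΔEPS = DCL × %ΔSales = 4.9013 × +9.8% = +48.0%.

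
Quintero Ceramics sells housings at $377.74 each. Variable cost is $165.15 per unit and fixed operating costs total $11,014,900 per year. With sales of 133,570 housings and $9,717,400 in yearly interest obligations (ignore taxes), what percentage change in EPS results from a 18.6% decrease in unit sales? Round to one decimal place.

Contribution at this volume is 133,570 × $212.59 = $28,395,646.30.
EBIT = $28,395,646.30 − $11,014,900 = $17,380,746.30.
After interest of $9,717,400.00, pre-tax earnings = $7,663,346.30.
Degree of combined leverage = contribution ÷ (EBIT − I) = $28,395,646.30 ÷ $7,663,346.30 = 3.7054.
%ΔEPS = DCL × %ΔSales = 3.7054 × -18.6% = -68.9%.

-68.9%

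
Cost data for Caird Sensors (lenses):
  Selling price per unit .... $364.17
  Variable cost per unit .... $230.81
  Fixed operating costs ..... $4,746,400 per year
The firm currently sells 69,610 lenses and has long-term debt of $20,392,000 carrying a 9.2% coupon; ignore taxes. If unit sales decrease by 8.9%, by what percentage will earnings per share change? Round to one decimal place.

At 69,610 units, contribution = 69,610 × $133.36 = $9,283,189.60.
Subtracting fixed costs: EBIT = $9,283,189.60 − $4,746,400 = $4,536,789.60.
After interest of $1,876,064.00, pre-tax earnings = $2,660,725.60.
DCL = total CM / (EBIT − I) = $9,283,189.60 / $2,660,725.60 = 3.4890.
%ΔEPS = DCL × %ΔSales = 3.4890 × -8.9% = -31.1%.

-31.1%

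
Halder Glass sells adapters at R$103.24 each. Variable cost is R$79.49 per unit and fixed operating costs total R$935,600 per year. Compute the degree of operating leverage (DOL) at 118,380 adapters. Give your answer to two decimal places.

Total contribution margin = 118,380 × R$23.75 = R$2,811,525.00.
Operating income = contribution − fixed costs = R$2,811,525.00 − R$935,600 = R$1,875,925.00.
DOL = contribution ÷ EBIT = R$2,811,525.00 ÷ R$1,875,925.00 = 1.4987.

1.50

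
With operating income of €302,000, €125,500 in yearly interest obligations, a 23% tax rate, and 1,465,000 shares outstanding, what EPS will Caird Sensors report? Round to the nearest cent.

Pre-tax income = €302,000 − €125,500.00 = €176,500.00.
After tax at 23%: net income = €176,500.00 × 0.77 = €135,905.00.
EPS = €135,905.00 ÷ 1,465,000 = €0.09.

€0.09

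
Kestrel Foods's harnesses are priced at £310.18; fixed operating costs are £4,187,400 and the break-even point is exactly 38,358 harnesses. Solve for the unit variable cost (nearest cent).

Contribution per unit must be FC / Q = £4,187,400 / 38,358 = £109.1663.
Variable cost per unit = £310.18 − £109.1663 = £201.01.

£201.01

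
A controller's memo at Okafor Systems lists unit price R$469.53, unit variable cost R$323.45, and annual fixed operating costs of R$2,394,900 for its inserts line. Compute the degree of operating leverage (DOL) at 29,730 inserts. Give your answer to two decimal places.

2.23

Contribution at this volume is 29,730 × R$146.08 = R$4,342,958.40.
EBIT = R$4,342,958.40 − R$2,394,900 = R$1,948,058.40.
DOL = contribution ÷ EBIT = R$4,342,958.40 ÷ R$1,948,058.40 = 2.2294.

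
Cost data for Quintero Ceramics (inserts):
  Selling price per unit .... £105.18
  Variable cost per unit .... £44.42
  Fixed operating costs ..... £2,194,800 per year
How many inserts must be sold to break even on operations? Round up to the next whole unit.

Unit CM = price − variable cost = £105.18 − £44.42 = £60.76.
Break-even Q = £2,194,800 / £60.76 = 36,122.45 → 36,123 inserts.

36,123 inserts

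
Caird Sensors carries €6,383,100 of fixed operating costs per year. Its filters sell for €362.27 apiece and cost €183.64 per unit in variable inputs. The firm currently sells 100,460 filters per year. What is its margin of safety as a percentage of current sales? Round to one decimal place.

Unit CM = price − variable cost = €362.27 − €183.64 = €178.63. Break-even units = €6,383,100 ÷ €178.63 = 35,733.64; break-even revenue = 35,733.64 × €362.27 = €12,945,225.53.
Actual sales revenue = 100,460 × €362.27 = €36,393,644.20.
Margin of safety = (€36,393,644.20 − €12,945,225.53) ÷ €36,393,644.20 = 64.4%.

64.4%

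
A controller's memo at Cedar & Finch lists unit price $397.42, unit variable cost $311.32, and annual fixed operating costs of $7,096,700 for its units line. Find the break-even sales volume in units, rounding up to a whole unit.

82,424 units

Each unit contributes $397.42 − $311.32 = $86.10.
Break-even Q = $7,096,700 / $86.10 = 82,423.93 → 82,424 units.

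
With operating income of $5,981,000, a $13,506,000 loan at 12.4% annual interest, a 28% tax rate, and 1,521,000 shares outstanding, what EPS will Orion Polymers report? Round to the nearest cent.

Interest = $1,674,744.00, so EBT = $5,981,000 − $1,674,744.00 = $4,306,256.00.
Net income = $4,306,256.00 × (1 − 0.28) = $3,100,504.32.
EPS = $3,100,504.32 ÷ 1,521,000 = $2.04.

$2.04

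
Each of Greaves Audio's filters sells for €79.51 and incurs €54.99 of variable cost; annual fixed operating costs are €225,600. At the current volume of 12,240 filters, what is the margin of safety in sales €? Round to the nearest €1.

Contribution margin per unit = €79.51 − €54.99 = €24.52. Break-even units = €225,600 ÷ €24.52 = 9,200.65; break-even revenue = 9,200.65 × €79.51 = €731,543.88.
Current sales = 12,240 × €79.51 = €973,202.40.
Margin of safety = €973,202.40 − €731,543.88 = €241,659.

€241,659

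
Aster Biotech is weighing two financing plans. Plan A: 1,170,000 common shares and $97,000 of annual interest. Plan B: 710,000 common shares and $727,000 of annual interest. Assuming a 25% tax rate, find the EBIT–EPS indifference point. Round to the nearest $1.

Set EPS_A = EPS_B: (EBIT − $97,000)(1 − 0.25) ÷ 1,170,000 = (EBIT − $727,000)(1 − 0.25) ÷ 710,000.
The (1 − t) factor cancels: (EBIT − 97,000) × 710,000 = (EBIT − 727,000) × 1,170,000.
Solving, EBIT = (727,000·1,170,000 − 97,000·710,000) / (1,170,000 − 710,000) = 781,720,000,000 / 460,000 = 1,699,391.30.

$1,699,391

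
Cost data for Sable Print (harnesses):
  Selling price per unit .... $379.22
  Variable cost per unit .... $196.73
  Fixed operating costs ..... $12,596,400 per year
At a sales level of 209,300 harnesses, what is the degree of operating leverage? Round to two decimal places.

Contribution at this volume is 209,300 × $182.49 = $38,195,157.00.
EBIT = $38,195,157.00 − $12,596,400 = $25,598,757.00.
Degree of operating leverage = $38,195,157.00 / $25,598,757.00 = 1.4921.

1.49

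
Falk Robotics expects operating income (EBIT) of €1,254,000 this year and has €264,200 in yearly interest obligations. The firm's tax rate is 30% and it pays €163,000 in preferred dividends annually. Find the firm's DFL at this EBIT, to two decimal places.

Interest = €264,200.00.
Pre-tax preferred-dividend burden = €163,000 ÷ (1 − 0.30) = €232,857.14.
DFL = EBIT ÷ [EBIT − I − D_p/(1−t)] = €1,254,000 ÷ [€1,254,000 − €264,200.00 − €232,857.14] = €1,254,000 ÷ €756,942.86 = 1.6567.

1.66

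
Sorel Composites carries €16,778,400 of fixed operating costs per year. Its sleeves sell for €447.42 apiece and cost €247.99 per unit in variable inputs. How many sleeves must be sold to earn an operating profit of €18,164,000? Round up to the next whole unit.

175,212 sleeves

Contribution margin per unit = €447.42 − €247.99 = €199.43.
Required volume = (fixed costs + target profit) ÷ CM = (€16,778,400 + €18,164,000) ÷ €199.43 = 175,211.35, so 175,212 sleeves.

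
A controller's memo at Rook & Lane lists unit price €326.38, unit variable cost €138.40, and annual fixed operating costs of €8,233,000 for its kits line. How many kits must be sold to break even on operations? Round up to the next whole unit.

Each unit contributes €326.38 − €138.40 = €187.98.
Break-even Q = €8,233,000 / €187.98 = 43,797.21 → 43,798 kits.

43,798 kits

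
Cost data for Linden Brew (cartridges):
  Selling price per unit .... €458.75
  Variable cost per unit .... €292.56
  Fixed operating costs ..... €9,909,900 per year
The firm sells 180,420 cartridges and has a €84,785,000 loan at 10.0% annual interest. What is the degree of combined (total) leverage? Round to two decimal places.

2.59

Contribution at this volume is 180,420 × €166.19 = €29,983,999.80.
EBIT = €29,983,999.80 − €9,909,900 = €20,074,099.80. Interest = €8,478,500.00.
DOL = €29,983,999.80 ÷ €20,074,099.80 = 1.4937; DFL = €20,074,099.80 ÷ €11,595,599.80 = 1.7312.
Combined leverage = 1.4937 × 1.7312 = 2.5859.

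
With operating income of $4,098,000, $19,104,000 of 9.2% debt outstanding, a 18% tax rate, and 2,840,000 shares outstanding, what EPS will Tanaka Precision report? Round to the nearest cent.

Interest = $1,757,568.00, so EBT = $4,098,000 − $1,757,568.00 = $2,340,432.00.
After tax at 18%: net income = $2,340,432.00 × 0.82 = $1,919,154.24.
Per share: $1,919,154.24 / 2,840,000 shares = $0.68.

$0.68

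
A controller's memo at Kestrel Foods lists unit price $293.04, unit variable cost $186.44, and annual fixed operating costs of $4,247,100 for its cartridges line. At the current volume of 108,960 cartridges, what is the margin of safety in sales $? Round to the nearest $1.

$20,254,496

Unit CM = price − variable cost = $293.04 − $186.44 = $106.60. Break-even units = $4,247,100 ÷ $106.60 = 39,841.46; break-even revenue = 39,841.46 × $293.04 = $11,675,142.44.
Current sales = 108,960 × $293.04 = $31,929,638.40.
Margin of safety = $31,929,638.40 − $11,675,142.44 = $20,254,496.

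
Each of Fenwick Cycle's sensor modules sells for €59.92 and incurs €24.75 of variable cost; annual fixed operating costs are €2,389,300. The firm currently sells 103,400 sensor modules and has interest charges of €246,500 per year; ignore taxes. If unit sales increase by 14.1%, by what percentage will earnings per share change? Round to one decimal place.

+51.2%

At 103,400 units, contribution = 103,400 × €35.17 = €3,636,578.00.
EBIT = €3,636,578.00 − €2,389,300 = €1,247,278.00.
Interest = €246,500.00, so EBIT − I = €1,000,778.00.
DCL = total CM / (EBIT − I) = €3,636,578.00 / €1,000,778.00 = 3.6338.
EPS therefore changes by 3.6338 × (+14.1%) = +51.2%.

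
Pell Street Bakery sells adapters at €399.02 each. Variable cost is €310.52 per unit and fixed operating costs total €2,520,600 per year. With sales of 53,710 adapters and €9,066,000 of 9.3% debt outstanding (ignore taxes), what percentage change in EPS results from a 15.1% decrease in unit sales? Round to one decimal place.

-51.7%

Total contribution margin = 53,710 × €88.50 = €4,753,335.00.
EBIT = €4,753,335.00 − €2,520,600 = €2,232,735.00.
After interest of €843,138.00, pre-tax earnings = €1,389,597.00.
Degree of combined leverage = contribution ÷ (EBIT − I) = €4,753,335.00 ÷ €1,389,597.00 = 3.4207.
EPS therefore changes by 3.4207 × (-15.1%) = -51.7%.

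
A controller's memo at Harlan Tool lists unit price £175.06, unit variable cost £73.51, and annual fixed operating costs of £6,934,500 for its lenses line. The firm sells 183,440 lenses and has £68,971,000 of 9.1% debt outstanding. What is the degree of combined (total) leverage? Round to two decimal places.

3.44

Contribution at this volume is 183,440 × £101.55 = £18,628,332.00.
EBIT = £18,628,332.00 − £6,934,500 = £11,693,832.00. Interest = £6,276,361.00.
DOL = £18,628,332.00 ÷ £11,693,832.00 = 1.5930; DFL = £11,693,832.00 ÷ £5,417,471.00 = 2.1585.
Combined leverage = 1.5930 × 2.1585 = 3.4385.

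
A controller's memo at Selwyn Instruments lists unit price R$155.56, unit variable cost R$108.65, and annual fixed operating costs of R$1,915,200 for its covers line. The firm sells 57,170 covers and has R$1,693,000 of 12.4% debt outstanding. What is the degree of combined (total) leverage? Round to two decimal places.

At 57,170 units, contribution = 57,170 × R$46.91 = R$2,681,844.70.
EBIT = R$2,681,844.70 − R$1,915,200 = R$766,644.70. Interest = R$209,932.00.
DOL = R$2,681,844.70 ÷ R$766,644.70 = 3.4982; DFL = R$766,644.70 ÷ R$556,712.70 = 1.3771.
DCL = DOL × DFL = 3.4982 × 1.3771 = 4.8174.

4.82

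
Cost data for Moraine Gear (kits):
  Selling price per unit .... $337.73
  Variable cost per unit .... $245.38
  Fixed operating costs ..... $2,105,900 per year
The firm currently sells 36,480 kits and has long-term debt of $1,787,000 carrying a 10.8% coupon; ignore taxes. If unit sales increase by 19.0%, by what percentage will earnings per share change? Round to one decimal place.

At 36,480 units, contribution = 36,480 × $92.35 = $3,368,928.00.
EBIT = $3,368,928.00 − $2,105,900 = $1,263,028.00.
Interest = $192,996.00, so EBIT − I = $1,070,032.00.
DCL = total CM / (EBIT − I) = $3,368,928.00 / $1,070,032.00 = 3.1484.
EPS therefore changes by 3.1484 × (+19.0%) = +59.8%.

+59.8%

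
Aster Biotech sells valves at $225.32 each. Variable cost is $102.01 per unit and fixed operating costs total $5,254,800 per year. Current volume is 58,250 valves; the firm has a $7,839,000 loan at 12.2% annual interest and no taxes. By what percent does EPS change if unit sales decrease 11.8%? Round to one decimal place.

Contribution at this volume is 58,250 × $123.31 = $7,182,807.50.
EBIT = $7,182,807.50 − $5,254,800 = $1,928,007.50.
After interest of $956,358.00, pre-tax earnings = $971,649.50.
DCL = total CM / (EBIT − I) = $7,182,807.50 / $971,649.50 = 7.3924.
%ΔEPS = DCL × %ΔSales = 7.3924 × -11.8% = -87.2%.

-87.2%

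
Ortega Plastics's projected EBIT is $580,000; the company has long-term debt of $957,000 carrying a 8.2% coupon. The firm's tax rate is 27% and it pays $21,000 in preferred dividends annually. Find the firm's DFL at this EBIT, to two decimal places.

1.23

Interest = $78,474.00.
Pre-tax preferred-dividend burden = $21,000 ÷ (1 − 0.27) = $28,767.12.
DFL = EBIT ÷ [EBIT − I − D_p/(1−t)] = $580,000 ÷ [$580,000 − $78,474.00 − $28,767.12] = $580,000 ÷ $472,758.88 = 1.2268.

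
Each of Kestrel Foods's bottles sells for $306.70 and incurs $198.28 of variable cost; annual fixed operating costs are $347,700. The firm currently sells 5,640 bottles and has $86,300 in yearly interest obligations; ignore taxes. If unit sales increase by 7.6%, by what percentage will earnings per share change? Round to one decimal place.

Contribution at this volume is 5,640 × $108.42 = $611,488.80.
EBIT = $611,488.80 − $347,700 = $263,788.80.
After interest of $86,300.00, pre-tax earnings = $177,488.80.
DCL = total CM / (EBIT − I) = $611,488.80 / $177,488.80 = 3.4452.
EPS therefore changes by 3.4452 × (+7.6%) = +26.2%.

+26.2%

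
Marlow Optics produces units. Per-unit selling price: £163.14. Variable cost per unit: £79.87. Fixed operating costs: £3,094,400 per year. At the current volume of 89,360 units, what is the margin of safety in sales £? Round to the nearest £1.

Unit CM = price − variable cost = £163.14 − £79.87 = £83.27. Break-even units = £3,094,400 ÷ £83.27 = 37,161.04; break-even revenue = 37,161.04 × £163.14 = £6,062,452.46.
Current sales = 89,360 × £163.14 = £14,578,190.40.
Margin of safety = £14,578,190.40 − £6,062,452.46 = £8,515,738.

£8,515,738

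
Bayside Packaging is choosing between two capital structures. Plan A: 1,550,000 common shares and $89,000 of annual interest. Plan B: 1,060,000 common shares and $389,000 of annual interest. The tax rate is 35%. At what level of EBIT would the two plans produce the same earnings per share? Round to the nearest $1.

$1,037,980

At indifference, (EBIT − 89,000)(1 − t)/1,550,000 = (EBIT − 389,000)(1 − t)/1,060,000.
The (1 − t) factor cancels: (EBIT − 89,000) × 1,060,000 = (EBIT − 389,000) × 1,550,000.
EBIT × (1,550,000 − 1,060,000) = 389,000 × 1,550,000 − 89,000 × 1,060,000 = 508,610,000,000, so EBIT = 508,610,000,000 ÷ 490,000 = 1,037,979.59.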